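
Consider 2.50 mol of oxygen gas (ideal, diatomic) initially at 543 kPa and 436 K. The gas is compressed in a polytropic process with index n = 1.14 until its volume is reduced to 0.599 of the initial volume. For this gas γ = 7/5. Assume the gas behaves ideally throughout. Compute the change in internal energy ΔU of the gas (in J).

1690 J

V₁ = nRT₁/P₁ = 2.50×8.314×436/543 = 16.7 L.
Polytropic n=1.14: T₂ = T₁(V₁/V₂)^(n−1) = 436×(1.67)^0.14 = 468 K; P₂ = P₁(V₁/V₂)^n = 974 kPa.
For an ideal gas ΔU = nCvΔT with Cv = (5/2)R = 20.8 J/(mol·K).
ΔU = 2.50×20.8×(468−436) = 1690 J.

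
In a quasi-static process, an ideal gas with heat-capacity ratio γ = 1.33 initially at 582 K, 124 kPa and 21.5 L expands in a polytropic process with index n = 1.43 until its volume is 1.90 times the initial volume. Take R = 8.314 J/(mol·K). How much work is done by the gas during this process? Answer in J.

1500 J

n = P₁V₁/(RT₁) = 124×21.5/(8.314×582) = 0.551 mol.
Polytropic n=1.43: T₂ = T₁(V₁/V₂)^(n−1) = 582×(0.526)^0.43 = 442 K; P₂ = P₁(V₁/V₂)^n = 49.5 kPa.
W = (P₁V₁−P₂V₂)/(n−1) = (124×21.5−49.5×40.9)/0.43 = 1500 J.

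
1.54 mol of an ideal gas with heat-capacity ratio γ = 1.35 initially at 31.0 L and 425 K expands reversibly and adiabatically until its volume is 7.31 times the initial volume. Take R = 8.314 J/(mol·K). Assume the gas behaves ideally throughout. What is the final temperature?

P₁ = nRT₁/V₁ = 1.54×8.314×425/31.0 = 176 kPa.
Adiabatic: TV^(γ−1) = const ⇒ T₂ = 425×(0.137)^0.350 = 212 K; PV^γ = const ⇒ P₂ = 12.0 kPa.

212 K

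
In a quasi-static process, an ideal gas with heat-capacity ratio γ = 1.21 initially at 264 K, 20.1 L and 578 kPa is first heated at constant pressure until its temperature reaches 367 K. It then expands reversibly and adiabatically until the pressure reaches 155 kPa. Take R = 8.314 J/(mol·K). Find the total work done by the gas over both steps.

20200 J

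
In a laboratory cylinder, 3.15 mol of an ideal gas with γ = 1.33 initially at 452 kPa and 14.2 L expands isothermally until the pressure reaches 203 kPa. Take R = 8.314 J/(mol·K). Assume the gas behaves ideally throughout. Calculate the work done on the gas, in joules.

-5140 J

T₁ = P₁V₁/(nR) = 452×14.2/(3.15×8.314) = 245 K.
Isothermal: T stays 245 K; PV = const ⇒ V₂ = 31.6 L, P₂ = 203 kPa.
W = nRT ln(V₂/V₁) = 3.15×8.314×245×ln(2.23) = 5140 J.
Work done on the gas = −W_by = -5140 J.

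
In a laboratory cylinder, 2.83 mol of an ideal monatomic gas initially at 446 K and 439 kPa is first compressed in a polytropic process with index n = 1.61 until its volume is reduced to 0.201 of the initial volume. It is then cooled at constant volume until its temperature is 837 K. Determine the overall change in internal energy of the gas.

13800 J

V₁ = nRT₁/P₁ = 2.83×8.314×446/439 = 23.9 L.
Step 1 — Polytropic n=1.61: T₂ = T₁(V₁/V₂)^(n−1) = 446×(4.98)^0.61 = 1190 K; P₂ = P₁(V₁/V₂)^n = 5810 kPa.
W = (P₁V₁−P₂V₂)/(n−1) = (439×23.9−5810×4.80)/0.61 = -28600 J.
ΔU = nCvΔT = 2.83×12.5×(1190−446) = 26100 J.
Q = ΔU + W = -2430 J.
State after step 1: P = 5810 kPa, V = 4.80 L, T = 1190 K.
Step 2 — Isochoric: V stays 4.80 L; P/T = const ⇒ T₂ = 837 K, P₂ = 4100 kPa.
W = 0 (no volume change).
ΔU = nCvΔT = 2.83×12.5×(837−1190) = -12300 J.
Q = ΔU = -12300 J.
Net over both steps: W = -28600 J, Q = -14800 J, ΔU = 13800 J.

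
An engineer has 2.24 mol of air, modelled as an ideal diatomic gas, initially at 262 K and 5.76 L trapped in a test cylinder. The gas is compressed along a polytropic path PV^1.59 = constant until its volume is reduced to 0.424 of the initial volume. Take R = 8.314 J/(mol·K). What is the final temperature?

P₁ = nRT₁/V₁ = 2.24×8.314×262/5.76 = 847 kPa.
Polytropic n=1.59: T₂ = T₁(V₁/V₂)^(n−1) = 262×(2.36)^0.59 = 435 K; P₂ = P₁(V₁/V₂)^n = 3310 kPa.

435 K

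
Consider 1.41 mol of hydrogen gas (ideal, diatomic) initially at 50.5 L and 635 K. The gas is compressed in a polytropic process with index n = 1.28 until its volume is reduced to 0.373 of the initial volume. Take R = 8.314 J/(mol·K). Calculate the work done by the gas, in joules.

P₁ = nRT₁/V₁ = 1.41×8.314×635/50.5 = 147 kPa.
Polytropic n=1.28: T₂ = T₁(V₁/V₂)^(n−1) = 635×(2.68)^0.28 = 837 K; P₂ = P₁(V₁/V₂)^n = 521 kPa.
W = (P₁V₁−P₂V₂)/(n−1) = (147×50.5−521×18.8)/0.28 = -8450 J.

-8450 J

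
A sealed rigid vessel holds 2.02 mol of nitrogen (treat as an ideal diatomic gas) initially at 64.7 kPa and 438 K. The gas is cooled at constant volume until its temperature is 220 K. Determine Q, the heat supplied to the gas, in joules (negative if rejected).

-9150 J

V₁ = nRT₁/P₁ = 2.02×8.314×438/64.7 = 114 L.
Isochoric: V stays 114 L; P/T = const ⇒ T₂ = 220 K, P₂ = 32.5 kPa.
W = 0 (no volume change).
ΔU = nCvΔT = 2.02×20.8×(220−438) = -9150 J.
Q = ΔU = -9150 J.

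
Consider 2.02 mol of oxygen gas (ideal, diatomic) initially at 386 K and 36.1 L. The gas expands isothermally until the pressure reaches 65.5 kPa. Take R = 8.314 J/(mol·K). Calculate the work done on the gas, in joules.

P₁ = nRT₁/V₁ = 2.02×8.314×386/36.1 = 180 kPa.
Isothermal: T stays 386 K; PV = const ⇒ V₂ = 99.0 L, P₂ = 65.5 kPa.
W = nRT ln(V₂/V₁) = 2.02×8.314×386×ln(2.74) = 6540 J.
Work done on the gas = −W_by = -6540 J.

-6540 J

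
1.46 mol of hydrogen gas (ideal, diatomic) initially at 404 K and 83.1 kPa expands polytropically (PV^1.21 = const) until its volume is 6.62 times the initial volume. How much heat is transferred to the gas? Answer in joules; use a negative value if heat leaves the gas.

3630 J

V₁ = nRT₁/P₁ = 1.46×8.314×404/83.1 = 59.0 L.
Polytropic n=1.21: T₂ = T₁(V₁/V₂)^(n−1) = 404×(0.151)^0.21 = 272 K; P₂ = P₁(V₁/V₂)^n = 8.44 kPa.
W = (P₁V₁−P₂V₂)/(n−1) = (83.1×59.0−8.44×391)/0.21 = 7650 J.
ΔU = nCvΔT = 1.46×20.8×(272−404) = -4020 J.
Q = ΔU + W = 3630 J.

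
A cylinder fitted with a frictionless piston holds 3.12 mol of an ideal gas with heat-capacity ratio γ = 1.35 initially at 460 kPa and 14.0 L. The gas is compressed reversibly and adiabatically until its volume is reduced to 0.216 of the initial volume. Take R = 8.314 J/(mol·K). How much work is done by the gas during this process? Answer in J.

-13100 J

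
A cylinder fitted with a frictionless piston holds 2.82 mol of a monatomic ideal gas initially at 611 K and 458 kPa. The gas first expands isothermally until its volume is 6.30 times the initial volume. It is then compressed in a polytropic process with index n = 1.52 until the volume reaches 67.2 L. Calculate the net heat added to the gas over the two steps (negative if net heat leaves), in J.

V₁ = nRT₁/P₁ = 2.82×8.314×611/458 = 31.3 L.
Step 1 — Isothermal: T stays 611 K; PV = const ⇒ V₂ = 197 L, P₂ = 72.7 kPa.
ΔU = 0 (ideal gas, T constant).
W = nRT ln(V₂/V₁) = 2.82×8.314×611×ln(6.30) = 26400 J.
Q = ΔU + W = 26400 J.
State after step 1: P = 72.7 kPa, V = 197 L, T = 611 K.
Step 2 — Polytropic n=1.52: T₂ = T₁(V₁/V₂)^(n−1) = 611×(2.93)^0.52 = 1070 K; P₂ = P₁(V₁/V₂)^n = 373 kPa.
W = (P₁V₁−P₂V₂)/(n−1) = (72.7×197−373×67.2)/0.52 = -20700 J.
ΔU = nCvΔT = 2.82×12.5×(1070−611) = 16100 J.
Q = ΔU + W = -4540 J.
Net over both steps: W = 5710 J, Q = 21800 J, ΔU = 16100 J.

21800 J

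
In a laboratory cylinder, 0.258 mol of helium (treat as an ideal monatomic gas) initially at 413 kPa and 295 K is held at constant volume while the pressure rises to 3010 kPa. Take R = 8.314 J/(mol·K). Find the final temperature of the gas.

2150 K

V₁ = nRT₁/P₁ = 0.258×8.314×295/413 = 1.53 L.
Isochoric: V stays 1.53 L; P/T = const ⇒ T₂ = 2150 K, P₂ = 3010 kPa.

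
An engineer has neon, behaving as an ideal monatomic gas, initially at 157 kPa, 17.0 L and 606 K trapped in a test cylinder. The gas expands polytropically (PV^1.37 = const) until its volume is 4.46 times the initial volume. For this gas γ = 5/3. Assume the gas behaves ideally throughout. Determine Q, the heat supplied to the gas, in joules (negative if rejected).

1360 J

n = P₁V₁/(RT₁) = 157×17.0/(8.314×606) = 0.530 mol.
Polytropic n=1.37: T₂ = T₁(V₁/V₂)^(n−1) = 606×(0.224)^0.37 = 349 K; P₂ = P₁(V₁/V₂)^n = 20.2 kPa.
W = (P₁V₁−P₂V₂)/(n−1) = (157×17.0−20.2×75.8)/0.37 = 3060 J.
ΔU = nCvΔT = 0.530×12.5×(349−606) = -1700 J.
Q = ΔU + W = 1360 J.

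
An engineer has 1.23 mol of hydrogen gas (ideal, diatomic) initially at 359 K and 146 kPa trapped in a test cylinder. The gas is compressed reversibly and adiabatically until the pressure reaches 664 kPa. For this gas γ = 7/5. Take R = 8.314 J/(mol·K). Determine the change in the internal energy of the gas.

V₁ = nRT₁/P₁ = 1.23×8.314×359/146 = 25.1 L.
Adiabatic: T₂/T₁ = (P₂/P₁)^((γ−1)/γ) ⇒ T₂ = 359×(4.55)^0.286 = 553 K; V₂ = 8.52 L.
For an ideal gas ΔU = nCvΔT with Cv = (5/2)R = 20.8 J/(mol·K).
ΔU = 1.23×20.8×(553−359) = 4970 J.

4970 J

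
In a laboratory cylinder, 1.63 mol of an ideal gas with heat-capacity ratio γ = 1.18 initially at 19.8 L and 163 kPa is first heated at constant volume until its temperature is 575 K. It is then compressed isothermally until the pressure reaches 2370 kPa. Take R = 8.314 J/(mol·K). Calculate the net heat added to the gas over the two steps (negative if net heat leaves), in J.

T₁ = P₁V₁/(nR) = 163×19.8/(1.63×8.314) = 238 K.
Step 1 — Isochoric: V stays 19.8 L; P/T = const ⇒ T₂ = 575 K, P₂ = 394 kPa.
W = 0 (no volume change).
ΔU = nCvΔT = 1.63×46.2×(575−238) = 25400 J.
Q = ΔU = 25400 J.
State after step 1: P = 394 kPa, V = 19.8 L, T = 575 K.
Step 2 — Isothermal: T stays 575 K; PV = const ⇒ V₂ = 3.29 L, P₂ = 2370 kPa.
ΔU = 0 (ideal gas, T constant).
W = nRT ln(V₂/V₁) = 1.63×8.314×575×ln(0.166) = -14000 J.
Q = ΔU + W = -14000 J.
Net over both steps: W = -14000 J, Q = 11400 J, ΔU = 25400 J.

11400 J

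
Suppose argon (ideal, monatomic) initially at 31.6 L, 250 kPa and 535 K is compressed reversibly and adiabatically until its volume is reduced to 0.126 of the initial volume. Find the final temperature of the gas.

2130 K

Adiabatic: TV^(γ−1) = const ⇒ T₂ = 535×(7.94)^0.667 = 2130 K; PV^γ = const ⇒ P₂ = 7890 kPa.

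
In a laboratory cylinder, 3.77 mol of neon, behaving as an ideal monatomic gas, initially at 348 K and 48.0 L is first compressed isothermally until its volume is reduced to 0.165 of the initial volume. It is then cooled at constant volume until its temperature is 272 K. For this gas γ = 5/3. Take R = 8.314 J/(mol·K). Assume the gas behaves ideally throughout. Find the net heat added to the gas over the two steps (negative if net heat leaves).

-23200 J

P₁ = nRT₁/V₁ = 3.77×8.314×348/48.0 = 227 kPa.
Step 1 — Isothermal: T stays 348 K; PV = const ⇒ V₂ = 7.92 L, P₂ = 1380 kPa.
ΔU = 0 (ideal gas, T constant).
W = nRT ln(V₂/V₁) = 3.77×8.314×348×ln(0.165) = -19700 J.
Q = ΔU + W = -19700 J.
State after step 1: P = 1380 kPa, V = 7.92 L, T = 348 K.
Step 2 — Isochoric: V stays 7.92 L; P/T = const ⇒ T₂ = 272 K, P₂ = 1080 kPa.
W = 0 (no volume change).
ΔU = nCvΔT = 3.77×12.5×(272−348) = -3570 J.
Q = ΔU = -3570 J.
Net over both steps: W = -19700 J, Q = -23200 J, ΔU = -3570 J.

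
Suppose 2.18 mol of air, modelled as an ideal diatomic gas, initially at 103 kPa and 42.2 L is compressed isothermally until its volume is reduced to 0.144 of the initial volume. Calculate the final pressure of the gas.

715 kPa

T₁ = P₁V₁/(nR) = 103×42.2/(2.18×8.314) = 240 K.
Isothermal: T stays 240 K; PV = const ⇒ V₂ = 6.08 L, P₂ = 715 kPa.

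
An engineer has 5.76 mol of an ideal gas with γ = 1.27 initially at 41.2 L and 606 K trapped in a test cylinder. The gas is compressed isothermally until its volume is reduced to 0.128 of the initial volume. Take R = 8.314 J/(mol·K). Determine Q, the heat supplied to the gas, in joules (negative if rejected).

-59700 J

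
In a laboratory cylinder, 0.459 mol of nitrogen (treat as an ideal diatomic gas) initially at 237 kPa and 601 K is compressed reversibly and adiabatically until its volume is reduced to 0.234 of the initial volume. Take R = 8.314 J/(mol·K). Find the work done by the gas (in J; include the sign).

-4520 J

V₁ = nRT₁/P₁ = 0.459×8.314×601/237 = 9.68 L.
Adiabatic: TV^(γ−1) = const ⇒ T₂ = 601×(4.27)^0.400 = 1070 K; PV^γ = const ⇒ P₂ = 1810 kPa.
ΔU = nCvΔT = 0.459×20.8×(1070−601) = 4520 J.
Q = 0 for an adiabatic process, so W = −ΔU = -4520 J.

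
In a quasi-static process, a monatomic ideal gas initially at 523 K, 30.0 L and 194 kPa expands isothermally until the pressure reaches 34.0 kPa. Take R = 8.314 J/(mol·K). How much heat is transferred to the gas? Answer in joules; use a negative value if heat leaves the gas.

n = P₁V₁/(RT₁) = 194×30.0/(8.314×523) = 1.34 mol.
Isothermal: T stays 523 K; PV = const ⇒ V₂ = 171 L, P₂ = 34.0 kPa.
ΔU = 0 (ideal gas, T constant).
W = nRT ln(V₂/V₁) = 1.34×8.314×523×ln(5.71) = 10100 J.
Q = ΔU + W = 10100 J.

10100 J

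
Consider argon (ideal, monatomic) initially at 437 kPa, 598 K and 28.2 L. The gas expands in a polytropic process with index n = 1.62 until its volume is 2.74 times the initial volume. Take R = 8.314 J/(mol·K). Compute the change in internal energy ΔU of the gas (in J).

n = P₁V₁/(RT₁) = 437×28.2/(8.314×598) = 2.48 mol.
Polytropic n=1.62: T₂ = T₁(V₁/V₂)^(n−1) = 598×(0.365)^0.62 = 320 K; P₂ = P₁(V₁/V₂)^n = 85.4 kPa.
For an ideal gas ΔU = nCvΔT with Cv = (3/2)R = 12.5 J/(mol·K).
ΔU = 2.48×12.5×(320−598) = -8590 J.

-8590 J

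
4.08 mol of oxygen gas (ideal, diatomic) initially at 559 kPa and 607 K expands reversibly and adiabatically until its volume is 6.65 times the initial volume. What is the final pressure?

V₁ = nRT₁/P₁ = 4.08×8.314×607/559 = 36.8 L.
Adiabatic: TV^(γ−1) = const ⇒ T₂ = 607×(0.150)^0.400 = 284 K; PV^γ = const ⇒ P₂ = 39.4 kPa.

39.4 kPa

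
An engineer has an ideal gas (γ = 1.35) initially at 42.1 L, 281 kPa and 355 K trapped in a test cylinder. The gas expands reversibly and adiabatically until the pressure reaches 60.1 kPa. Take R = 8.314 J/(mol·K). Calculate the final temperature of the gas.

238 K

Adiabatic: T₂/T₁ = (P₂/P₁)^((γ−1)/γ) ⇒ T₂ = 355×(0.214)^0.259 = 238 K; V₂ = 132 L.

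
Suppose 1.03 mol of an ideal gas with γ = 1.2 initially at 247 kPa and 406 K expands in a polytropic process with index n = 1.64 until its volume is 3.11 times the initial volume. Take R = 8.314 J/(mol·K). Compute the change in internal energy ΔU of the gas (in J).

V₁ = nRT₁/P₁ = 1.03×8.314×406/247 = 14.1 L.
Polytropic n=1.64: T₂ = T₁(V₁/V₂)^(n−1) = 406×(0.322)^0.64 = 196 K; P₂ = P₁(V₁/V₂)^n = 38.4 kPa.
For an ideal gas ΔU = nCvΔT with Cv = R/(γ−1) = 41.6 J/(mol·K).
ΔU = 1.03×41.6×(196−406) = -8970 J.

-8970 J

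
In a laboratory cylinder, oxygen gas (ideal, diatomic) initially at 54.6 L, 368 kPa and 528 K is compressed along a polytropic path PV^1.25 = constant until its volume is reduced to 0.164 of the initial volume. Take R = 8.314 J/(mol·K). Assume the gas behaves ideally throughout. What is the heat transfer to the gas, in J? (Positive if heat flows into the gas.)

-17200 J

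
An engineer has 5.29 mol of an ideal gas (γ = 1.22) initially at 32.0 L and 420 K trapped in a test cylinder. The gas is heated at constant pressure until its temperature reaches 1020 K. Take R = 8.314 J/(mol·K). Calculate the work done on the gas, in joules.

P₁ = nRT₁/V₁ = 5.29×8.314×420/32.0 = 577 kPa.
Isobaric: P stays 577 kPa; V/T = const ⇒ T₂ = 1020 K, V₂ = 77.7 L.
W = PΔV = 577×(77.7−32.0) kPa·L = 26400 J.
Work done on the gas = −W_by = -26400 J.

-26400 J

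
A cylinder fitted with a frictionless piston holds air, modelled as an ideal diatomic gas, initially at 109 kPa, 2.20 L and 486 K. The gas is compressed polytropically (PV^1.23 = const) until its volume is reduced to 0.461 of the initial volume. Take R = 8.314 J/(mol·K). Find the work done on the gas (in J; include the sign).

203 J

n = P₁V₁/(RT₁) = 109×2.20/(8.314×486) = 0.0593 mol.
Polytropic n=1.23: T₂ = T₁(V₁/V₂)^(n−1) = 486×(2.17)^0.23 = 581 K; P₂ = P₁(V₁/V₂)^n = 283 kPa.
W = (P₁V₁−P₂V₂)/(n−1) = (109×2.20−283×1.01)/0.23 = -203 J.
Work done on the gas = −W_by = 203 J.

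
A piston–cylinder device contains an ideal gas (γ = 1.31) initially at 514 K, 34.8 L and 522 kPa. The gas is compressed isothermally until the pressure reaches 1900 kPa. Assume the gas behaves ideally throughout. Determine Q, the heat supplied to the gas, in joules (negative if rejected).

-23500 J

n = P₁V₁/(RT₁) = 522×34.8/(8.314×514) = 4.25 mol.
Isothermal: T stays 514 K; PV = const ⇒ V₂ = 9.56 L, P₂ = 1900 kPa.
ΔU = 0 (ideal gas, T constant).
W = nRT ln(V₂/V₁) = 4.25×8.314×514×ln(0.275) = -23500 J.
Q = ΔU + W = -23500 J.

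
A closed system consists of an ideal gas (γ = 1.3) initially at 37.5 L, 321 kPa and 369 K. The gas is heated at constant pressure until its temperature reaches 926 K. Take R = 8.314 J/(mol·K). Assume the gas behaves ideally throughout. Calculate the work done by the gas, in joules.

18200 J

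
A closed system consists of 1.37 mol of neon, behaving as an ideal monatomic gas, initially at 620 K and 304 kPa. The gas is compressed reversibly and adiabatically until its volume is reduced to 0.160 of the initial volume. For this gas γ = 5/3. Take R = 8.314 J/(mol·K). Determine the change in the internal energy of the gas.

V₁ = nRT₁/P₁ = 1.37×8.314×620/304 = 23.2 L.
Adiabatic: TV^(γ−1) = const ⇒ T₂ = 620×(6.25)^0.667 = 2100 K; PV^γ = const ⇒ P₂ = 6450 kPa.
For an ideal gas ΔU = nCvΔT with Cv = (3/2)R = 12.5 J/(mol·K).
ΔU = 1.37×12.5×(2100−620) = 25300 J.

25300 J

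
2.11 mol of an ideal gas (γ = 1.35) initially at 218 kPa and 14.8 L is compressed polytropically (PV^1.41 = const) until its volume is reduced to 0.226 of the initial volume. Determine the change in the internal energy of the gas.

7740 J

T₁ = P₁V₁/(nR) = 218×14.8/(2.11×8.314) = 184 K.
Polytropic n=1.41: T₂ = T₁(V₁/V₂)^(n−1) = 184×(4.42)^0.41 = 338 K; P₂ = P₁(V₁/V₂)^n = 1770 kPa.
For an ideal gas ΔU = nCvΔT with Cv = R/(γ−1) = 23.8 J/(mol·K).
ΔU = 2.11×23.8×(338−184) = 7740 J.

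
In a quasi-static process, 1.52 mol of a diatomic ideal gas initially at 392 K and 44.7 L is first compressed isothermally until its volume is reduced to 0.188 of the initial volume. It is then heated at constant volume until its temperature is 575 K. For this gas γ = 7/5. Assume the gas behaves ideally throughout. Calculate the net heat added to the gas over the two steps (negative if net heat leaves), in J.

P₁ = nRT₁/V₁ = 1.52×8.314×392/44.7 = 111 kPa.
Step 1 — Isothermal: T stays 392 K; PV = const ⇒ V₂ = 8.40 L, P₂ = 589 kPa.
ΔU = 0 (ideal gas, T constant).
W = nRT ln(V₂/V₁) = 1.52×8.314×392×ln(0.188) = -8280 J.
Q = ΔU + W = -8280 J.
State after step 1: P = 589 kPa, V = 8.40 L, T = 392 K.
Step 2 — Isochoric: V stays 8.40 L; P/T = const ⇒ T₂ = 575 K, P₂ = 865 kPa.
W = 0 (no volume change).
ΔU = nCvΔT = 1.52×20.8×(575−392) = 5780 J.
Q = ΔU = 5780 J.
Net over both steps: W = -8280 J, Q = -2500 J, ΔU = 5780 J.

-2500 J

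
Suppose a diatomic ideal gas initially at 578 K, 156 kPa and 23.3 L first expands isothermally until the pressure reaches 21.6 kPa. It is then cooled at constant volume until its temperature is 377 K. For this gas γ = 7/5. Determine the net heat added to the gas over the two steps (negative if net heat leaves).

n = P₁V₁/(RT₁) = 156×23.3/(8.314×578) = 0.756 mol.
Step 1 — Isothermal: T stays 578 K; PV = const ⇒ V₂ = 168 L, P₂ = 21.6 kPa.
ΔU = 0 (ideal gas, T constant).
W = nRT ln(V₂/V₁) = 0.756×8.314×578×ln(7.22) = 7190 J.
Q = ΔU + W = 7190 J.
State after step 1: P = 21.6 kPa, V = 168 L, T = 578 K.
Step 2 — Isochoric: V stays 168 L; P/T = const ⇒ T₂ = 377 K, P₂ = 14.1 kPa.
W = 0 (no volume change).
ΔU = nCvΔT = 0.756×20.8×(377−578) = -3160 J.
Q = ΔU = -3160 J.
Net over both steps: W = 7190 J, Q = 4030 J, ΔU = -3160 J.

4030 J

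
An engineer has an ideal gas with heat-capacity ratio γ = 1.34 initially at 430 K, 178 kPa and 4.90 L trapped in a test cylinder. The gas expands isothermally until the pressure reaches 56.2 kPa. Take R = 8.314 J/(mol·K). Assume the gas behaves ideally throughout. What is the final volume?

Isothermal: T stays 430 K; PV = const ⇒ V₂ = 15.5 L, P₂ = 56.2 kPa.

15.5 L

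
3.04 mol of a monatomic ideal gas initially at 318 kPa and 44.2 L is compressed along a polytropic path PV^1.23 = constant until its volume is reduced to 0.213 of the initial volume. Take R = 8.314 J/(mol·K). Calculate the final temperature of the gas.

794 K

T₁ = P₁V₁/(nR) = 318×44.2/(3.04×8.314) = 556 K.
Polytropic n=1.23: T₂ = T₁(V₁/V₂)^(n−1) = 556×(4.69)^0.23 = 794 K; P₂ = P₁(V₁/V₂)^n = 2130 kPa.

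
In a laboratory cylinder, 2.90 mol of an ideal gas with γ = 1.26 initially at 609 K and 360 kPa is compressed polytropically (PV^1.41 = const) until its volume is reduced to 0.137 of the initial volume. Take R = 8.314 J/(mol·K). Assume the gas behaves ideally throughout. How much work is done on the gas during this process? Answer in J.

45100 J

V₁ = nRT₁/P₁ = 2.90×8.314×609/360 = 40.8 L.
Polytropic n=1.41: T₂ = T₁(V₁/V₂)^(n−1) = 609×(7.30)^0.41 = 1380 K; P₂ = P₁(V₁/V₂)^n = 5940 kPa.
W = (P₁V₁−P₂V₂)/(n−1) = (360×40.8−5940×5.59)/0.41 = -45100 J.
Work done on the gas = −W_by = 45100 J.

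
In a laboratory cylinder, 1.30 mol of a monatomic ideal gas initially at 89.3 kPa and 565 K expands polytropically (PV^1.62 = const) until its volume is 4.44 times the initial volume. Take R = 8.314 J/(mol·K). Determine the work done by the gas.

5940 J

V₁ = nRT₁/P₁ = 1.30×8.314×565/89.3 = 68.4 L.
Polytropic n=1.62: T₂ = T₁(V₁/V₂)^(n−1) = 565×(0.225)^0.62 = 224 K; P₂ = P₁(V₁/V₂)^n = 7.98 kPa.
W = (P₁V₁−P₂V₂)/(n−1) = (89.3×68.4−7.98×304)/0.62 = 5940 J.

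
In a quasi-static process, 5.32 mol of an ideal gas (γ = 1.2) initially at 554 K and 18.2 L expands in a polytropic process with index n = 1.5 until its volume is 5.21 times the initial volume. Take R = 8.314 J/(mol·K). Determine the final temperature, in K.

P₁ = nRT₁/V₁ = 5.32×8.314×554/18.2 = 1350 kPa.
Polytropic n=1.5: T₂ = T₁(V₁/V₂)^(n−1) = 554×(0.192)^0.50 = 243 K; P₂ = P₁(V₁/V₂)^n = 113 kPa.

243 K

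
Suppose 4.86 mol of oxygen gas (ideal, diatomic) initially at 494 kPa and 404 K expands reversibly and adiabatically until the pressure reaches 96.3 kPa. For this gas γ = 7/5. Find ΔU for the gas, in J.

-15200 J

V₁ = nRT₁/P₁ = 4.86×8.314×404/494 = 33.0 L.
Adiabatic: T₂/T₁ = (P₂/P₁)^((γ−1)/γ) ⇒ T₂ = 404×(0.195)^0.286 = 253 K; V₂ = 106 L.
For an ideal gas ΔU = nCvΔT with Cv = (5/2)R = 20.8 J/(mol·K).
ΔU = 4.86×20.8×(253−404) = -15200 J.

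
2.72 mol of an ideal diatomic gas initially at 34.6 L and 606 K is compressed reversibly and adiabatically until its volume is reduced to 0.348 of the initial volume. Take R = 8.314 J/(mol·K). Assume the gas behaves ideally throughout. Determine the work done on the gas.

P₁ = nRT₁/V₁ = 2.72×8.314×606/34.6 = 396 kPa.
Adiabatic: TV^(γ−1) = const ⇒ T₂ = 606×(2.87)^0.400 = 924 K; PV^γ = const ⇒ P₂ = 1740 kPa.
ΔU = nCvΔT = 2.72×20.8×(924−606) = 18000 J.
Q = 0 for an adiabatic process, so W = −ΔU = -18000 J.
Work done on the gas = −W_by = 18000 J.

18000 J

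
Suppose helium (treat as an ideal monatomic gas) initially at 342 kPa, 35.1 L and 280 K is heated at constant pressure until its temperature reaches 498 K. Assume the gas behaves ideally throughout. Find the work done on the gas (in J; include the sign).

n = P₁V₁/(RT₁) = 342×35.1/(8.314×280) = 5.16 mol.
Isobaric: P stays 342 kPa; V/T = const ⇒ T₂ = 498 K, V₂ = 62.4 L.
W = PΔV = 342×(62.4−35.1) kPa·L = 9350 J.
Work done on the gas = −W_by = -9350 J.

-9350 J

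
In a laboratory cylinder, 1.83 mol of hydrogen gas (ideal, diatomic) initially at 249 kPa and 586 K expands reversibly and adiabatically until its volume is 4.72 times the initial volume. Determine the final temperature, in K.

V₁ = nRT₁/P₁ = 1.83×8.314×586/249 = 35.8 L.
Adiabatic: TV^(γ−1) = const ⇒ T₂ = 586×(0.212)^0.400 = 315 K; PV^γ = const ⇒ P₂ = 28.4 kPa.

315 K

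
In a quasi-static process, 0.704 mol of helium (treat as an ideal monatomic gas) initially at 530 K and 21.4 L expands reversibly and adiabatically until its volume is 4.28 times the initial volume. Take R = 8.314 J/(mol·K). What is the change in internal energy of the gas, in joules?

-2890 J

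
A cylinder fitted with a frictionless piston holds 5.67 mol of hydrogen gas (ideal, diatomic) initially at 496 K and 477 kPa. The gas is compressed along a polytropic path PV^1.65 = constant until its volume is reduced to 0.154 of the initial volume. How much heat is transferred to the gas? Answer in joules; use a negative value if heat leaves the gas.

V₁ = nRT₁/P₁ = 5.67×8.314×496/477 = 49.0 L.
Polytropic n=1.65: T₂ = T₁(V₁/V₂)^(n−1) = 496×(6.49)^0.65 = 1670 K; P₂ = P₁(V₁/V₂)^n = 10400 kPa.
W = (P₁V₁−P₂V₂)/(n−1) = (477×49.0−10400×7.55)/0.65 = -85400 J.
ΔU = nCvΔT = 5.67×20.8×(1670−496) = 139000 J.
Q = ΔU + W = 53400 J.

53400 J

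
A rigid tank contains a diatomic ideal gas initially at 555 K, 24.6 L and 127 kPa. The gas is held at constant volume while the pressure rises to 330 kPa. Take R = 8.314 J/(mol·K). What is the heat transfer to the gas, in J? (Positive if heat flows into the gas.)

n = P₁V₁/(RT₁) = 127×24.6/(8.314×555) = 0.677 mol.
Isochoric: V stays 24.6 L; P/T = const ⇒ T₂ = 1440 K, P₂ = 330 kPa.
W = 0 (no volume change).
ΔU = nCvΔT = 0.677×20.8×(1440−555) = 12500 J.
Q = ΔU = 12500 J.

12500 J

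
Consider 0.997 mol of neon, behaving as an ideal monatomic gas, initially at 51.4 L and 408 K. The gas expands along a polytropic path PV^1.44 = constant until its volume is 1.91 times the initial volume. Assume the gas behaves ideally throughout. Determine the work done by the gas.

P₁ = nRT₁/V₁ = 0.997×8.314×408/51.4 = 65.8 kPa.
Polytropic n=1.44: T₂ = T₁(V₁/V₂)^(n−1) = 408×(0.524)^0.44 = 307 K; P₂ = P₁(V₁/V₂)^n = 25.9 kPa.
W = (P₁V₁−P₂V₂)/(n−1) = (65.8×51.4−25.9×98.2)/0.44 = 1900 J.

1900 J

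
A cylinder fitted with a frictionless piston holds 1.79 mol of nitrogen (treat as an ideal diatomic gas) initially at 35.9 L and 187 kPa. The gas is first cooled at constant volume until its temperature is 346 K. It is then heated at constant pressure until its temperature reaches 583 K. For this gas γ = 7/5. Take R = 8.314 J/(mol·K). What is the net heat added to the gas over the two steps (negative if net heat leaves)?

8430 J

T₁ = P₁V₁/(nR) = 187×35.9/(1.79×8.314) = 451 K.
Step 1 — Isochoric: V stays 35.9 L; P/T = const ⇒ T₂ = 346 K, P₂ = 143 kPa.
W = 0 (no volume change).
ΔU = nCvΔT = 1.79×20.8×(346−451) = -3910 J.
Q = ΔU = -3910 J.
State after step 1: P = 143 kPa, V = 35.9 L, T = 346 K.
Step 2 — Isobaric: P stays 143 kPa; V/T = const ⇒ T₂ = 583 K, V₂ = 60.5 L.
W = PΔV = 143×(60.5−35.9) kPa·L = 3530 J.
ΔU = nCvΔT = 1.79×20.8×(583−346) = 8820 J.
Q = ΔU + W = nCpΔT = 12300 J.
Net over both steps: W = 3530 J, Q = 8430 J, ΔU = 4910 J.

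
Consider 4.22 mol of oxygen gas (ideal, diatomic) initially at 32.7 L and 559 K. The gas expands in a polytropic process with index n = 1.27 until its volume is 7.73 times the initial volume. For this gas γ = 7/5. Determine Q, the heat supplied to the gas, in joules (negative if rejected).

P₁ = nRT₁/V₁ = 4.22×8.314×559/32.7 = 600 kPa.
Polytropic n=1.27: T₂ = T₁(V₁/V₂)^(n−1) = 559×(0.129)^0.27 = 322 K; P₂ = P₁(V₁/V₂)^n = 44.7 kPa.
W = (P₁V₁−P₂V₂)/(n−1) = (600×32.7−44.7×253)/0.27 = 30800 J.
ΔU = nCvΔT = 4.22×20.8×(322−559) = -20800 J.
Q = ΔU + W = 10000 J.

10000 J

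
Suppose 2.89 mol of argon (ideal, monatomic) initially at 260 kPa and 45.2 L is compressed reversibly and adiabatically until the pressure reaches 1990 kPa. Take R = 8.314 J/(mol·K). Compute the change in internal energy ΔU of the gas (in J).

22200 J

T₁ = P₁V₁/(nR) = 260×45.2/(2.89×8.314) = 489 K.
Adiabatic: T₂/T₁ = (P₂/P₁)^((γ−1)/γ) ⇒ T₂ = 489×(7.65)^0.400 = 1100 K; V₂ = 13.3 L.
For an ideal gas ΔU = nCvΔT with Cv = (3/2)R = 12.5 J/(mol·K).
ΔU = 2.89×12.5×(1100−489) = 22200 J.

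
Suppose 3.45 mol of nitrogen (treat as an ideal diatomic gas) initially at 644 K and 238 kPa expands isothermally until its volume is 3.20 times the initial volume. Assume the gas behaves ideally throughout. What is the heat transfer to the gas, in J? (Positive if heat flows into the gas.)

21500 J

V₁ = nRT₁/P₁ = 3.45×8.314×644/238 = 77.6 L.
Isothermal: T stays 644 K; PV = const ⇒ V₂ = 248 L, P₂ = 74.4 kPa.
ΔU = 0 (ideal gas, T constant).
W = nRT ln(V₂/V₁) = 3.45×8.314×644×ln(3.20) = 21500 J.
Q = ΔU + W = 21500 J.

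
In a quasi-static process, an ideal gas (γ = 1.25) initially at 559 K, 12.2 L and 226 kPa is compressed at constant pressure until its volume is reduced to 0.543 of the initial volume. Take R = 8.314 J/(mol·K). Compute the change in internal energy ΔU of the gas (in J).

n = P₁V₁/(RT₁) = 226×12.2/(8.314×559) = 0.593 mol.
Isobaric: P stays 226 kPa; V/T = const ⇒ T₂ = 304 K, V₂ = 6.62 L.
For an ideal gas ΔU = nCvΔT with Cv = R/(γ−1) = 33.3 J/(mol·K).
ΔU = 0.593×33.3×(304−559) = -5040 J.

-5040 J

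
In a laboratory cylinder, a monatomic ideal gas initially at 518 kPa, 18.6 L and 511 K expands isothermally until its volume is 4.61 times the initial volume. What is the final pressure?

112 kPa

Isothermal: T stays 511 K; PV = const ⇒ V₂ = 85.7 L, P₂ = 112 kPa.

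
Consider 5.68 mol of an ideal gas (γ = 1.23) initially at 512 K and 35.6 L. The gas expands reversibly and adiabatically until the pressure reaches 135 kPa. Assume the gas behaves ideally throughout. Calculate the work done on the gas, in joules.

-27400 J

P₁ = nRT₁/V₁ = 5.68×8.314×512/35.6 = 679 kPa.
Adiabatic: T₂/T₁ = (P₂/P₁)^((γ−1)/γ) ⇒ T₂ = 512×(0.199)^0.187 = 379 K; V₂ = 132 L.
ΔU = nCvΔT = 5.68×36.1×(379−512) = -27400 J.
Q = 0 for an adiabatic process, so W = −ΔU = 27400 J.
Work done on the gas = −W_by = -27400 J.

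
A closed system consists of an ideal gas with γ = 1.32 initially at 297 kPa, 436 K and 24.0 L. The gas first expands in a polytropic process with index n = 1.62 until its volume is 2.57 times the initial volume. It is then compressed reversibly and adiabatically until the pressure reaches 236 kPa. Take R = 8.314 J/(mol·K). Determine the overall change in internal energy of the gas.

n = P₁V₁/(RT₁) = 297×24.0/(8.314×436) = 1.97 mol.
Step 1 — Polytropic n=1.62: T₂ = T₁(V₁/V₂)^(n−1) = 436×(0.389)^0.62 = 243 K; P₂ = P₁(V₁/V₂)^n = 64.4 kPa.
W = (P₁V₁−P₂V₂)/(n−1) = (297×24.0−64.4×61.7)/0.62 = 5090 J.
ΔU = nCvΔT = 1.97×26.0×(243−436) = -9870 J.
Q = ΔU + W = -4770 J.
State after step 1: P = 64.4 kPa, V = 61.7 L, T = 243 K.
Step 2 — Adiabatic: T₂/T₁ = (P₂/P₁)^((γ−1)/γ) ⇒ T₂ = 243×(3.67)^0.242 = 333 K; V₂ = 23.1 L.
ΔU = nCvΔT = 1.97×26.0×(333−243) = 4590 J.
Q = 0 for an adiabatic process, so W = −ΔU = -4590 J.
Net over both steps: W = 500 J, Q = -4770 J, ΔU = -5280 J.

-5280 J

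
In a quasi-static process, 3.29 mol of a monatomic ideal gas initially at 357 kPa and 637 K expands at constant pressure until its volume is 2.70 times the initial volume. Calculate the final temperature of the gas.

1720 K

V₁ = nRT₁/P₁ = 3.29×8.314×637/357 = 48.8 L.
Isobaric: P stays 357 kPa; V/T = const ⇒ T₂ = 1720 K, V₂ = 132 L.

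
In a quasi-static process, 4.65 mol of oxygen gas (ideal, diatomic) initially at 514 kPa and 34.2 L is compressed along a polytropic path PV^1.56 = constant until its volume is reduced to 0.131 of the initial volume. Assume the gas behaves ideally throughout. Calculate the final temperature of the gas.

1420 K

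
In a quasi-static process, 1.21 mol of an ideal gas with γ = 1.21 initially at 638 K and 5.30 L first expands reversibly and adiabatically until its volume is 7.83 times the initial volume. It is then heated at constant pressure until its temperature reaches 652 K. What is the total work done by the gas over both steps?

P₁ = nRT₁/V₁ = 1.21×8.314×638/5.30 = 1210 kPa.
Step 1 — Adiabatic: TV^(γ−1) = const ⇒ T₂ = 638×(0.128)^0.210 = 414 K; PV^γ = const ⇒ P₂ = 100 kPa.
ΔU = nCvΔT = 1.21×39.6×(414−638) = -10700 J.
Q = 0 for an adiabatic process, so W = −ΔU = 10700 J.
State after step 1: P = 100 kPa, V = 41.5 L, T = 414 K.
Step 2 — Isobaric: P stays 100 kPa; V/T = const ⇒ T₂ = 652 K, V₂ = 65.3 L.
W = PΔV = 100×(65.3−41.5) kPa·L = 2390 J.
ΔU = nCvΔT = 1.21×39.6×(652−414) = 11400 J.
Q = ΔU + W = nCpΔT = 13800 J.
Net over both steps: W = 13100 J, Q = 13800 J, ΔU = 671 J.

13100 J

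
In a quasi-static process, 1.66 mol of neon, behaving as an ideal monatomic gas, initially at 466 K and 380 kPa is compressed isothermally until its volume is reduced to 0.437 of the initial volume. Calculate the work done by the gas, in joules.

-5320 J

V₁ = nRT₁/P₁ = 1.66×8.314×466/380 = 16.9 L.
Isothermal: T stays 466 K; PV = const ⇒ V₂ = 7.40 L, P₂ = 870 kPa.
W = nRT ln(V₂/V₁) = 1.66×8.314×466×ln(0.437) = -5320 J.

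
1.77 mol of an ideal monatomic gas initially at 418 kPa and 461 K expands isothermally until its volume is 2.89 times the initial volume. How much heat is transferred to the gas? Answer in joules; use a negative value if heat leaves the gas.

7200 J

V₁ = nRT₁/P₁ = 1.77×8.314×461/418 = 16.2 L.
Isothermal: T stays 461 K; PV = const ⇒ V₂ = 46.9 L, P₂ = 145 kPa.
ΔU = 0 (ideal gas, T constant).
W = nRT ln(V₂/V₁) = 1.77×8.314×461×ln(2.89) = 7200 J.
Q = ΔU + W = 7200 J.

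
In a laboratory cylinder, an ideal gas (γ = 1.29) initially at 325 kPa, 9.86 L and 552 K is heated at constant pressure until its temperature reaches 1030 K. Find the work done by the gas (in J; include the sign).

2770 J

n = P₁V₁/(RT₁) = 325×9.86/(8.314×552) = 0.698 mol.
Isobaric: P stays 325 kPa; V/T = const ⇒ T₂ = 1030 K, V₂ = 18.4 L.
W = PΔV = 325×(18.4−9.86) kPa·L = 2770 J.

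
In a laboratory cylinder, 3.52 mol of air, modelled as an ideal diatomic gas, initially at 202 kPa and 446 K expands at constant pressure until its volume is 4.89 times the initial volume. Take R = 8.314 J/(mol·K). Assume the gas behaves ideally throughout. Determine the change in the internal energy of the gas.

127000 J

V₁ = nRT₁/P₁ = 3.52×8.314×446/202 = 64.6 L.
Isobaric: P stays 202 kPa; V/T = const ⇒ T₂ = 2180 K, V₂ = 316 L.
For an ideal gas ΔU = nCvΔT with Cv = (5/2)R = 20.8 J/(mol·K).
ΔU = 3.52×20.8×(2180−446) = 127000 J.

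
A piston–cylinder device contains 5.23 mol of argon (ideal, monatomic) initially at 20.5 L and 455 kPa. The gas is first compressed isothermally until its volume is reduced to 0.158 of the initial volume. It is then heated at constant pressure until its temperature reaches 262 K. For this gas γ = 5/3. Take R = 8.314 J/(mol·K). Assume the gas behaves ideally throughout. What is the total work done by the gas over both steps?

-15100 J

T₁ = P₁V₁/(nR) = 455×20.5/(5.23×8.314) = 215 K.
Step 1 — Isothermal: T stays 215 K; PV = const ⇒ V₂ = 3.24 L, P₂ = 2880 kPa.
ΔU = 0 (ideal gas, T constant).
W = nRT ln(V₂/V₁) = 5.23×8.314×215×ln(0.158) = -17200 J.
Q = ΔU + W = -17200 J.
State after step 1: P = 2880 kPa, V = 3.24 L, T = 215 K.
Step 2 — Isobaric: P stays 2880 kPa; V/T = const ⇒ T₂ = 262 K, V₂ = 3.96 L.
W = PΔV = 2880×(3.96−3.24) kPa·L = 2060 J.
ΔU = nCvΔT = 5.23×12.5×(262−215) = 3100 J.
Q = ΔU + W = nCpΔT = 5160 J.
Net over both steps: W = -15100 J, Q = -12000 J, ΔU = 3100 J.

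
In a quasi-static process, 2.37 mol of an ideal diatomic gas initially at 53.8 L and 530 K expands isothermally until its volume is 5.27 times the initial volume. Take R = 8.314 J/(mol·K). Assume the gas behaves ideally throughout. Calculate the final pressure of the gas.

P₁ = nRT₁/V₁ = 2.37×8.314×530/53.8 = 194 kPa.
Isothermal: T stays 530 K; PV = const ⇒ V₂ = 284 L, P₂ = 36.8 kPa.

36.8 kPa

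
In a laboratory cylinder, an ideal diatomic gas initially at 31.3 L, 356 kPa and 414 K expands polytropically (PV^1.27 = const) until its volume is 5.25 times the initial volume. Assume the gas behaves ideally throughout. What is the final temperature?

Polytropic n=1.27: T₂ = T₁(V₁/V₂)^(n−1) = 414×(0.190)^0.27 = 265 K; P₂ = P₁(V₁/V₂)^n = 43.3 kPa.

265 K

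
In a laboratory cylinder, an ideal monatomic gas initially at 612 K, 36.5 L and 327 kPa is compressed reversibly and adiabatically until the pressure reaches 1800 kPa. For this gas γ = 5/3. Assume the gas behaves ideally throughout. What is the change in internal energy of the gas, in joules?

17500 J

n = P₁V₁/(RT₁) = 327×36.5/(8.314×612) = 2.35 mol.
Adiabatic: T₂/T₁ = (P₂/P₁)^((γ−1)/γ) ⇒ T₂ = 612×(5.50)^0.400 = 1210 K; V₂ = 13.1 L.
For an ideal gas ΔU = nCvΔT with Cv = (3/2)R = 12.5 J/(mol·K).
ΔU = 2.35×12.5×(1210−612) = 17500 J.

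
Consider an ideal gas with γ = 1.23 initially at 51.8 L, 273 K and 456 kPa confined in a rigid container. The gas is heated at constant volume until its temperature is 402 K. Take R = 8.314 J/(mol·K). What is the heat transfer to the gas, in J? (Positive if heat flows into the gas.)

48500 J

n = P₁V₁/(RT₁) = 456×51.8/(8.314×273) = 10.4 mol.
Isochoric: V stays 51.8 L; P/T = const ⇒ T₂ = 402 K, P₂ = 671 kPa.
W = 0 (no volume change).
ΔU = nCvΔT = 10.4×36.1×(402−273) = 48500 J.
Q = ΔU = 48500 J.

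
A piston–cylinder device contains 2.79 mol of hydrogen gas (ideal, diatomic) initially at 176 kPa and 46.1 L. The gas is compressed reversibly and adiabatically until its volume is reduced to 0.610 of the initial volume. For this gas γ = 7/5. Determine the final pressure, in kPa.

352 kPa

T₁ = P₁V₁/(nR) = 176×46.1/(2.79×8.314) = 350 K.
Adiabatic: TV^(γ−1) = const ⇒ T₂ = 350×(1.64)^0.400 = 426 K; PV^γ = const ⇒ P₂ = 352 kPa.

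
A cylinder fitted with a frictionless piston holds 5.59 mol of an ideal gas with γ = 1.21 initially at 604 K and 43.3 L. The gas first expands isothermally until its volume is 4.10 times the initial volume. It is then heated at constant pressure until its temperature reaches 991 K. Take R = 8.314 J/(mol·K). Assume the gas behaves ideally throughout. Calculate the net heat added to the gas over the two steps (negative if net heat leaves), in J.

143000 J

P₁ = nRT₁/V₁ = 5.59×8.314×604/43.3 = 648 kPa.
Step 1 — Isothermal: T stays 604 K; PV = const ⇒ V₂ = 178 L, P₂ = 158 kPa.
ΔU = 0 (ideal gas, T constant).
W = nRT ln(V₂/V₁) = 5.59×8.314×604×ln(4.10) = 39600 J.
Q = ΔU + W = 39600 J.
State after step 1: P = 158 kPa, V = 178 L, T = 604 K.
Step 2 — Isobaric: P stays 158 kPa; V/T = const ⇒ T₂ = 991 K, V₂ = 291 L.
W = PΔV = 158×(291−178) kPa·L = 18000 J.
ΔU = nCvΔT = 5.59×39.6×(991−604) = 85600 J.
Q = ΔU + W = nCpΔT = 104000 J.
Net over both steps: W = 57600 J, Q = 143000 J, ΔU = 85600 J.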